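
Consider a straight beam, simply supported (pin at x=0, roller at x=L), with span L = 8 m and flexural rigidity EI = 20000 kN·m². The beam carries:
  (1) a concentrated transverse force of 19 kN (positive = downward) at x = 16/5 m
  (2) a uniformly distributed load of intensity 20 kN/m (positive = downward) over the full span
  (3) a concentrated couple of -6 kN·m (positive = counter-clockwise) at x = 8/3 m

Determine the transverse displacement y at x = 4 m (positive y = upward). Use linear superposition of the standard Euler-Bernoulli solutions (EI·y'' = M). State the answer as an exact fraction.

y(4) = -59593/937500 m

Load 1 — point force P=19 kN at a=16/5 m (b=L-a=24/5):
  y_1 = -Pa(L-x)(2Lx-a²-x²)/(6LEI)  [x>a] = -19·(16/5)·(8-4)·(2·8·4-(16/5)²-4²)/(6·8·20000) = -2242/234375 m
Load 2 — uniform load w=20 kN/m over full span:
  y_2 = -wx(L³-2Lx²+x³)/(24EI) = -20·4·(8³-2·8·4²+4³)/(24·20000) = -4/75 m
Load 3 — applied couple M₀=-6 kN·m at a=8/3 m (b=L-a=16/3):
  y_3 = (M₀x³/(6L)-M₀(x-a)²/2+C₁x)/EI  [x>a] with C₁=M₀(3b²-L²)/(6L)=-8/3 = ((-6)·4³/(6·8)-(-6)·(4-(8/3))²/2+(-8/3)·4)/20000 = -1/1500 m
Superposition: y = Σ y_i = -59593/937500 m ≈ -0.063566 m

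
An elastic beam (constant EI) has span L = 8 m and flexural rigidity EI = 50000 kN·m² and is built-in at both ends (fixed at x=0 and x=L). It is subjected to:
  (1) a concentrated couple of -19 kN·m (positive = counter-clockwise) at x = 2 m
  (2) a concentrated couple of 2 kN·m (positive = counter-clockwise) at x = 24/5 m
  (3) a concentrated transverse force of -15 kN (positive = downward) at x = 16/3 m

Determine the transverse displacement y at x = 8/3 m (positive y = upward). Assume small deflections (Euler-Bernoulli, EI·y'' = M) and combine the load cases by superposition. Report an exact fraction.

Load 1 — applied couple M₀=-19 kN·m at a=2 m (b=L-a=6):
  y_1 = (R_Ax³/6 - M_Ax²/2 - M₀(x-a)²/2)/EI  [x>a] with R_A=-171/64, M_A=57/16 = ((-171/64)·(8/3)³/6 - (57/16)·(8/3)²/2 - (-19)·((8/3)-2)²/2)/50000 = -19/56250 m
Load 2 — applied couple M₀=2 kN·m at a=24/5 m (b=L-a=16/5):
  y_2 = (R_Ax³/6 - M_Ax²/2)/EI  [x≤a] with R_A=9/25, M_A=16/25 = ((9/25)·(8/3)³/6 - (16/25)·(8/3)²/2)/50000 = -16/703125 m
Load 3 — point force P=-15 kN at a=16/3 m (b=L-a=8/3):
  y_3 = -Pb²x²(3aL-(3a+b)x)/(6L³EI)  [x≤a] = -(-15)·(8/3)²·(8/3)²·(3·(16/3)·8-(3·(16/3)+(8/3))·(8/3))/(6·8³·50000) = 176/455625 m
Superposition: y = Σ y_i = 2933/113906250 m ≈ 0.000026 m

y(8/3) = 2933/113906250 m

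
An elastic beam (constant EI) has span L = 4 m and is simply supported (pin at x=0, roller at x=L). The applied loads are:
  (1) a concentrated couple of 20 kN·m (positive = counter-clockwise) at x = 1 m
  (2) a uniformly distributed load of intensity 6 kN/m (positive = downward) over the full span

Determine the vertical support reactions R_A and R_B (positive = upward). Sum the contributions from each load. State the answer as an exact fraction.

Load 1 — applied couple M₀=20 kN·m at a=1 m (b=L-a=3):
  R_A = M₀/L = 20/4 = 5 kN
  R_B = -M₀/L = -20/4 = -5 kN
Load 2 — uniform load w=6 kN/m over full span:
  R_A = wL/2 = 6·4/2 = 12 kN
  R_B = wL/2 = 6·4/2 = 12 kN
Superposition: R_A = 17 kN, R_B = 7 kN

R_A = 17 kN, R_B = 7 kN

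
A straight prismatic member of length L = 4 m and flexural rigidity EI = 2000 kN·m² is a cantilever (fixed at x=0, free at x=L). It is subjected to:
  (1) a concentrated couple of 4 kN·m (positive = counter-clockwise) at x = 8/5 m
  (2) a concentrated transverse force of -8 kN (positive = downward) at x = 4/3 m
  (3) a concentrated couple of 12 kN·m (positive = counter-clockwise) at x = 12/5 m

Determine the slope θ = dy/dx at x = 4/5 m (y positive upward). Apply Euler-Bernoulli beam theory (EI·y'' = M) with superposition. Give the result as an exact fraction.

Load 1 — applied couple M₀=4 kN·m at a=8/5 m (b=L-a=12/5):
  θ_1 = M₀x/EI  [x≤a] = 4·(4/5)/2000 = 1/625 rad
Load 2 — point force P=-8 kN at a=4/3 m (b=L-a=8/3):
  θ_2 = -Px(2a-x)/(2EI)  [x≤a] = -(-8)·(4/5)·(2·(4/3)-(4/5))/(2·2000) = 28/9375 rad
Load 3 — applied couple M₀=12 kN·m at a=12/5 m (b=L-a=8/5):
  θ_3 = M₀x/EI  [x≤a] = 12·(4/5)/2000 = 3/625 rad
Superposition: θ = Σ θ_i = 88/9375 rad ≈ 0.009387 rad

θ(4/5) = 88/9375 rad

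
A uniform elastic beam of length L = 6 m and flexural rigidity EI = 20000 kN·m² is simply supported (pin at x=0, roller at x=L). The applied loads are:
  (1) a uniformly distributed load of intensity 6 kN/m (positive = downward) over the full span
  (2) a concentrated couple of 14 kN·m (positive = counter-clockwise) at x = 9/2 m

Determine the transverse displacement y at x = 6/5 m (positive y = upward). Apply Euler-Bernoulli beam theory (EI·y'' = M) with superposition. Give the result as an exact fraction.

Load 1 — uniform load w=6 kN/m over full span:
  y_1 = -wx(L³-2Lx²+x³)/(24EI) = -6·(6/5)·(6³-2·6·(6/5)²+(6/5)³)/(24·20000) = -2349/781250 m
Load 2 — applied couple M₀=14 kN·m at a=9/2 m (b=L-a=3/2):
  y_2 = (M₀x³/(6L)+C₁x)/EI  [x≤a] with C₁=M₀(3b²-L²)/(6L)=-91/8 = (14·(6/5)³/(6·6)+(-91/8)·(6/5))/20000 = -6489/10000000 m
Superposition: y = Σ y_i = -182781/50000000 m ≈ -0.003656 m

y(6/5) = -182781/50000000 m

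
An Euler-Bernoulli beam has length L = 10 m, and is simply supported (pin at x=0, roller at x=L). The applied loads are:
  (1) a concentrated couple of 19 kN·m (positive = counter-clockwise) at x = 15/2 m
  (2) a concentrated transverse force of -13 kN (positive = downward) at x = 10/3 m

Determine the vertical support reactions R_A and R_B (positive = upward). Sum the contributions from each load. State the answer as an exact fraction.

R_A = -203/30 kN, R_B = -187/30 kN

Load 1 — applied couple M₀=19 kN·m at a=15/2 m (b=L-a=5/2):
  R_A = M₀/L = 19/10 kN
  R_B = -M₀/L = -19/10 kN
Load 2 — point force P=-13 kN at a=10/3 m (b=L-a=20/3):
  R_A = Pb/L = (-13)·(20/3)/10 = -26/3 kN
  R_B = Pa/L = (-13)·(10/3)/10 = -13/3 kN
Superposition: R_A = -203/30 kN, R_B = -187/30 kN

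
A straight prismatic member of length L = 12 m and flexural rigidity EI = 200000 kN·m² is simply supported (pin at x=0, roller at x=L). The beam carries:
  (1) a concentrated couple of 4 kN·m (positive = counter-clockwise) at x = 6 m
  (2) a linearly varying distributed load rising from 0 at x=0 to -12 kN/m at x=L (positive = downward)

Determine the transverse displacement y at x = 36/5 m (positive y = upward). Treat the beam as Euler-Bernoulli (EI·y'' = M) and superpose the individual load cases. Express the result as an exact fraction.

y(36/5) = 1537839/195312500 m

Load 1 — applied couple M₀=4 kN·m at a=6 m (b=L-a=6):
  y_1 = (M₀x³/(6L)-M₀(x-a)²/2+C₁x)/EI  [x>a] with C₁=M₀(3b²-L²)/(6L)=-2 = (4·(36/5)³/(6·12)-4·((36/5)-6)²/2+(-2)·(36/5))/200000 = 27/1562500 m
Load 2 — triangular load w₀=-12 kN/m (0→w₀ over full span):
  y_2 = -w₀x(7L⁴-10L²x²+3x⁴)/(360LEI) = -(-12)·(36/5)·(7·12⁴-10·12²·(36/5)²+3·(36/5)⁴)/(360·12·200000) = 383616/48828125 m
Superposition: y = Σ y_i = 1537839/195312500 m ≈ 0.007874 m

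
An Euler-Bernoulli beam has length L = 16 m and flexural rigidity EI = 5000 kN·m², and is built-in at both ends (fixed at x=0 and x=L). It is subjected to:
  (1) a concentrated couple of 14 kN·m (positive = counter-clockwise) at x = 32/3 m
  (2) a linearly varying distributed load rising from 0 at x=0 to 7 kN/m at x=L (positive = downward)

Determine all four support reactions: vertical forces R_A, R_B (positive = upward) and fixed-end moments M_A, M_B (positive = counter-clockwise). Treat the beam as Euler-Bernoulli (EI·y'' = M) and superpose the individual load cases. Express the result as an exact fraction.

Load 1 — applied couple M₀=14 kN·m at a=32/3 m (b=L-a=16/3):
  R_A = 6M₀ab/L³ = 6·14·(32/3)·(16/3)/16³ = 7/6 kN
  M_A = M₀b(2a-b)/L² = 14·(16/3)·(2·(32/3)-(16/3))/16² = 14/3 kN·m
  R_B = -6M₀ab/L³ = -6·14·(32/3)·(16/3)/16³ = -7/6 kN
  M_B = M₀a(2b-a)/L² = 14·(32/3)·(2·(16/3)-(32/3))/16² = 0 kN·m
Load 2 — triangular load w₀=7 kN/m (0→w₀ over full span):
  R_A = 3w₀L/20 = 3·7·16/20 = 84/5 kN
  M_A = w₀L²/30 = 7·16²/30 = 896/15 kN·m
  R_B = 7w₀L/20 = 7·7·16/20 = 196/5 kN
  M_B = -w₀L²/20 = -7·16²/20 = -448/5 kN·m
Superposition: R_A = 539/30 kN, M_A = 322/5 kN·m, R_B = 1141/30 kN, M_B = -448/5 kN·m

R_A = 539/30 kN, M_A = 322/5 kN·m, R_B = 1141/30 kN, M_B = -448/5 kN·m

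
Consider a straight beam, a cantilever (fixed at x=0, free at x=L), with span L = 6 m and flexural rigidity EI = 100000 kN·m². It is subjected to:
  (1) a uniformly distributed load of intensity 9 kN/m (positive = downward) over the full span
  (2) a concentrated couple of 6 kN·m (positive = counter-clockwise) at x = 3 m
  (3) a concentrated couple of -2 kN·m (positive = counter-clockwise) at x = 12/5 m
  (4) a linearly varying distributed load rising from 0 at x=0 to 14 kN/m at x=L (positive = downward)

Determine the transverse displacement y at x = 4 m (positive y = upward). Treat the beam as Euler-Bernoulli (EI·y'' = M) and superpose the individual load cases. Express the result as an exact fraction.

Load 1 — uniform load w=9 kN/m over full span:
  y_1 = -wx²(x²-4Lx+6L²)/(24EI) = -9·4²·(4²-4·6·4+6·6²)/(24·100000) = -51/6250 m
Load 2 — applied couple M₀=6 kN·m at a=3 m (b=L-a=3):
  y_2 = M₀a(2x-a)/(2EI)  [x>a] = 6·3·(2·4-3)/(2·100000) = 9/20000 m
Load 3 — applied couple M₀=-2 kN·m at a=12/5 m (b=L-a=18/5):
  y_3 = M₀a(2x-a)/(2EI)  [x>a] = (-2)·(12/5)·(2·4-(12/5))/(2·100000) = -21/156250 m
Load 4 — triangular load w₀=14 kN/m (0→w₀ over full span):
  y_4 = (w₀Lx³/12-w₀L²x²/6-w₀x⁵/(120L))/EI = (14·6·4³/12-14·6²·4²/6-14·4⁵/(120·6))/100000 = -1288/140625 m
Superposition: y = Σ y_i = -382579/22500000 m ≈ -0.017004 m

y(4) = -382579/22500000 m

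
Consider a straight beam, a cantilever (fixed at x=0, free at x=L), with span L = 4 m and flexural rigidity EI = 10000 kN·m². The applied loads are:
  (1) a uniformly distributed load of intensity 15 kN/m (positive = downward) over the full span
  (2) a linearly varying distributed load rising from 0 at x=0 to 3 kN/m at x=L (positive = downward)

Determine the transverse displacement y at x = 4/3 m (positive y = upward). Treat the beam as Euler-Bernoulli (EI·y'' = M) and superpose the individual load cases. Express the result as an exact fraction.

Load 1 — uniform load w=15 kN/m over full span:
  y_1 = -wx²(x²-4Lx+6L²)/(24EI) = -15·(4/3)²·((4/3)²-4·4·(4/3)+6·4²)/(24·10000) = -86/10125 m
Load 2 — triangular load w₀=3 kN/m (0→w₀ over full span):
  y_2 = (w₀Lx³/12-w₀L²x²/6-w₀x⁵/(120L))/EI = (3·4·(4/3)³/12-3·4²·(4/3)²/6-3·(4/3)⁵/(120·4))/10000 = -902/759375 m
Superposition: y = Σ y_i = -7352/759375 m ≈ -0.009682 m

y(4/3) = -7352/759375 m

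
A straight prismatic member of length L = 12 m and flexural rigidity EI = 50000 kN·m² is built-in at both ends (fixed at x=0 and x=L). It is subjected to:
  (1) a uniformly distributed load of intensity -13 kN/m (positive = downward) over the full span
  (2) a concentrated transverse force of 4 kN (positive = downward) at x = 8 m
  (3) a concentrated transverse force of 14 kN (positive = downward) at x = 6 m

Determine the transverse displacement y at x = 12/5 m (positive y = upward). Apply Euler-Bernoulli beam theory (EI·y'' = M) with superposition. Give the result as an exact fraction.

y(12/5) = 55157/11718750 m

Load 1 — uniform load w=-13 kN/m over full span:
  y_1 = -wx²(L-x)²/(24EI) = -(-13)·(12/5)²·(12-(12/5))²/(24·50000) = 11232/1953125 m
Load 2 — point force P=4 kN at a=8 m (b=L-a=4):
  y_2 = -Pb²x²(3aL-(3a+b)x)/(6L³EI)  [x≤a] = -4·4²·(12/5)²·(3·8·12-(3·8+4)·(12/5))/(6·12³·50000) = -184/1171875 m
Load 3 — point force P=14 kN at a=6 m (b=L-a=6):
  y_3 = -Pb²x²(3aL-(3a+b)x)/(6L³EI)  [x≤a] = -14·6²·(12/5)²·(3·6·12-(3·6+6)·(12/5))/(6·12³·50000) = -693/781250 m
Superposition: y = Σ y_i = 55157/11718750 m ≈ 0.004707 m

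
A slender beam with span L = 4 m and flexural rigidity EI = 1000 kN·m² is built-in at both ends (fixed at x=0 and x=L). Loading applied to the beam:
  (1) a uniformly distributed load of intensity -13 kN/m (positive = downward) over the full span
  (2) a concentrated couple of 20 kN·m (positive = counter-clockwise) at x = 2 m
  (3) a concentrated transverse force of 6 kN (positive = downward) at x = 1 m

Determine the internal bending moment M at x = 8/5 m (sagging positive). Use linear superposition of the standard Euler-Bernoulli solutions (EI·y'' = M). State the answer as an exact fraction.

M(8/5) = 299/600 kN·m

Load 1 — uniform load w=-13 kN/m over full span:
  M_1 = wLx/2 - wL²/12 - wx²/2 = (-13)·4·(8/5)/2 - (-13)·4²/12 - (-13)·(8/5)²/2 = -572/75 kN·m
Load 2 — applied couple M₀=20 kN·m at a=2 m (b=L-a=2):
  M_2 = R_Ax - M_A  [x≤a] with R_A=15/2, M_A=5 = (15/2)·(8/5) - 5 = 7 kN·m
Load 3 — point force P=6 kN at a=1 m (b=L-a=3):
  M_3 = Pa²(a+3b)(L-x)/L³ - Pa²b/L²  [x>a] = 6·1²·(1+3·3)·(4-(8/5))/4³ - 6·1²·3/4² = 9/8 kN·m
Superposition: M = Σ M_i = 299/600 kN·m ≈ 0.498333 kN·m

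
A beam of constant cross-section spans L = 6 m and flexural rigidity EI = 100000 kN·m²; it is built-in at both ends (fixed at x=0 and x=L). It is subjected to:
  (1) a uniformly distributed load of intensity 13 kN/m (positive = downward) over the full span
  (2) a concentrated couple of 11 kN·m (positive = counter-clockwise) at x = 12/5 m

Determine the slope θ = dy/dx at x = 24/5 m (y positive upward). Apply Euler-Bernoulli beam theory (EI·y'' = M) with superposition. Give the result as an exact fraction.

Load 1 — uniform load w=13 kN/m over full span:
  θ_1 = -wx(L-x)(L-2x)/(12EI) = -13·(24/5)·(6-(24/5))·(6-2·(24/5))/(12·100000) = 351/1562500 rad
Load 2 — applied couple M₀=11 kN·m at a=12/5 m (b=L-a=18/5):
  θ_2 = (R_Ax²/2 - M_Ax - M₀(x-a))/EI  [x>a] with R_A=66/25, M_A=33/25 = ((66/25)·(24/5)²/2 - (33/25)·(24/5) - 11·((24/5)-(12/5)))/100000 = -363/15625000 rad
Superposition: θ = Σ θ_i = 3147/15625000 rad ≈ 0.000201 rad

θ(24/5) = 3147/15625000 rad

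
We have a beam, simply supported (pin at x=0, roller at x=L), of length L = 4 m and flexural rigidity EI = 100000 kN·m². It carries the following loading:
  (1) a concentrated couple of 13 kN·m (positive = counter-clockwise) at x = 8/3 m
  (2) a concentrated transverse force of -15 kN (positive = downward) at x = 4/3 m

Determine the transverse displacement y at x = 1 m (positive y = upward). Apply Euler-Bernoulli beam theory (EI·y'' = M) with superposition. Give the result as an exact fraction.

Load 1 — applied couple M₀=13 kN·m at a=8/3 m (b=L-a=4/3):
  y_1 = (M₀x³/(6L)+C₁x)/EI  [x≤a] with C₁=M₀(3b²-L²)/(6L)=-52/9 = (13·1³/(6·4)+(-52/9)·1)/100000 = -377/7200000 m
Load 2 — point force P=-15 kN at a=4/3 m (b=L-a=8/3):
  y_2 = -Pbx(L²-b²-x²)/(6LEI)  [x≤a] = -(-15)·(8/3)·1·(4²-(8/3)²-1²)/(6·4·100000) = 71/540000 m
Superposition: y = Σ y_i = 1709/21600000 m ≈ 0.000079 m

y(1) = 1709/21600000 m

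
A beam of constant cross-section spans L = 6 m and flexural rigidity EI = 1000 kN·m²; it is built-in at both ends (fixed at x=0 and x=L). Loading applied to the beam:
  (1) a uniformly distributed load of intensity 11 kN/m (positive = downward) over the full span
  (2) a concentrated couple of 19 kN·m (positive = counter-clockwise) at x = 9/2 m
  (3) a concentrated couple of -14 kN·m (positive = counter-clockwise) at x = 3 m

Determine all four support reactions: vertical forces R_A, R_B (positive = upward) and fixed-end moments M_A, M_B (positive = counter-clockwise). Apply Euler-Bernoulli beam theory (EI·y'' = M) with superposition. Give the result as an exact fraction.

Load 1 — uniform load w=11 kN/m over full span:
  R_A = wL/2 = 11·6/2 = 33 kN
  M_A = wL²/12 = 11·6²/12 = 33 kN·m
  R_B = wL/2 = 11·6/2 = 33 kN
  M_B = -wL²/12 = -11·6²/12 = -33 kN·m
Load 2 — applied couple M₀=19 kN·m at a=9/2 m (b=L-a=3/2):
  R_A = 6M₀ab/L³ = 6·19·(9/2)·(3/2)/6³ = 57/16 kN
  M_A = M₀b(2a-b)/L² = 19·(3/2)·(2·(9/2)-(3/2))/6² = 95/16 kN·m
  R_B = -6M₀ab/L³ = -6·19·(9/2)·(3/2)/6³ = -57/16 kN
  M_B = M₀a(2b-a)/L² = 19·(9/2)·(2·(3/2)-(9/2))/6² = -57/16 kN·m
Load 3 — applied couple M₀=-14 kN·m at a=3 m (b=L-a=3):
  R_A = 6M₀ab/L³ = 6·(-14)·3·3/6³ = -7/2 kN
  M_A = M₀b(2a-b)/L² = (-14)·3·(2·3-3)/6² = -7/2 kN·m
  R_B = -6M₀ab/L³ = -6·(-14)·3·3/6³ = 7/2 kN
  M_B = M₀a(2b-a)/L² = (-14)·3·(2·3-3)/6² = -7/2 kN·m
Superposition: R_A = 529/16 kN, M_A = 567/16 kN·m, R_B = 527/16 kN, M_B = -641/16 kN·m

R_A = 529/16 kN, M_A = 567/16 kN·m, R_B = 527/16 kN, M_B = -641/16 kN·m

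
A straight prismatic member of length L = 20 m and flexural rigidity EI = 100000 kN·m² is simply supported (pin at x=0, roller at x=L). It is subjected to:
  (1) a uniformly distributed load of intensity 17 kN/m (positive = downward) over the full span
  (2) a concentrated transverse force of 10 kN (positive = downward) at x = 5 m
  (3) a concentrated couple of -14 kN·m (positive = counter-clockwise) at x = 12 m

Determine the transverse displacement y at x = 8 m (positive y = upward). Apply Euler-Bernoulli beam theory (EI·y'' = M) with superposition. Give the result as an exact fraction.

y(8) = -173743/500000 m

Load 1 — uniform load w=17 kN/m over full span:
  y_1 = -wx(L³-2Lx²+x³)/(24EI) = -17·8·(20³-2·20·8²+8³)/(24·100000) = -1054/3125 m
Load 2 — point force P=10 kN at a=5 m (b=L-a=15):
  y_2 = -Pa(L-x)(2Lx-a²-x²)/(6LEI)  [x>a] = -10·5·(20-8)·(2·20·8-5²-8²)/(6·20·100000) = -231/20000 m
Load 3 — applied couple M₀=-14 kN·m at a=12 m (b=L-a=8):
  y_3 = (M₀x³/(6L)+C₁x)/EI  [x≤a] with C₁=M₀(3b²-L²)/(6L)=364/15 = ((-14)·8³/(6·20)+(364/15)·8)/100000 = 21/15625 m
Superposition: y = Σ y_i = -173743/500000 m ≈ -0.347486 m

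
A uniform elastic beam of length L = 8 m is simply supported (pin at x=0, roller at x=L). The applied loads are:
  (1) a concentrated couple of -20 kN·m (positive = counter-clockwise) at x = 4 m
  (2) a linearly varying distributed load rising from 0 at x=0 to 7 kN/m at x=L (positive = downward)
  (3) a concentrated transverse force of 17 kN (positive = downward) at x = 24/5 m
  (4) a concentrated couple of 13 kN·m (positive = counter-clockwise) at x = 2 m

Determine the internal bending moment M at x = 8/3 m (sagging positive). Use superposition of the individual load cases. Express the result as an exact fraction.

M(8/3) = 10094/405 kN·m

Load 1 — applied couple M₀=-20 kN·m at a=4 m (b=L-a=4):
  M_1 = M₀x/L  [x≤a] = (-20)·(8/3)/8 = -20/3 kN·m
Load 2 — triangular load w₀=7 kN/m (0→w₀ over full span):
  M_2 = w₀Lx/6 - w₀x³/(6L) = 7·8·(8/3)/6 - 7·(8/3)³/(6·8) = 1792/81 kN·m
Load 3 — point force P=17 kN at a=24/5 m (b=L-a=16/5):
  M_3 = Pbx/L  [x≤a] = 17·(16/5)·(8/3)/8 = 272/15 kN·m
Load 4 — applied couple M₀=13 kN·m at a=2 m (b=L-a=6):
  M_4 = M₀x/L - M₀  [x>a] = 13·(8/3)/8 - 13 = -26/3 kN·m
Superposition: M = Σ M_i = 10094/405 kN·m ≈ 24.923457 kN·m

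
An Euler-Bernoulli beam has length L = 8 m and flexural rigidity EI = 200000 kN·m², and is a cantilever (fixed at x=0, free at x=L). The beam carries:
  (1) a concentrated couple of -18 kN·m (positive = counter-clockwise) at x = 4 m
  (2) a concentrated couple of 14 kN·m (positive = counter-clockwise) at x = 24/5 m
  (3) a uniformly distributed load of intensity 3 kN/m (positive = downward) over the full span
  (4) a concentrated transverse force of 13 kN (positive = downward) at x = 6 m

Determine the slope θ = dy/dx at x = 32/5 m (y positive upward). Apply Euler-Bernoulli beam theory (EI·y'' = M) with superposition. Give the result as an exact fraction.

Load 1 — applied couple M₀=-18 kN·m at a=4 m (b=L-a=4):
  θ_1 = M₀a/EI  [x>a] = (-18)·4/200000 = -9/25000 rad
Load 2 — applied couple M₀=14 kN·m at a=24/5 m (b=L-a=16/5):
  θ_2 = M₀a/EI  [x>a] = 14·(24/5)/200000 = 21/62500 rad
Load 3 — uniform load w=3 kN/m over full span:
  θ_3 = -wx(x²-3Lx+3L²)/(6EI) = -3·(32/5)·((32/5)²-3·8·(32/5)+3·8²)/(6·200000) = -496/390625 rad
Load 4 — point force P=13 kN at a=6 m (b=L-a=2):
  θ_4 = -Pa²/(2EI)  [x>a] = -13·6²/(2·200000) = -117/100000 rad
Superposition: θ = Σ θ_i = -30797/12500000 rad ≈ -0.002464 rad

θ(32/5) = -30797/12500000 rad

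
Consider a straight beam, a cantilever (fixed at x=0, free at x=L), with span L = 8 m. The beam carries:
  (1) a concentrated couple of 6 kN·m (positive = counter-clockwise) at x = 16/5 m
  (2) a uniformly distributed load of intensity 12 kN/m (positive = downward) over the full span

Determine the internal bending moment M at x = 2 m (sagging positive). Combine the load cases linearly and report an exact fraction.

M(2) = -210 kN·m

Load 1 — applied couple M₀=6 kN·m at a=16/5 m (b=L-a=24/5):
  M_1 = M₀  [x≤a] = 6 = 6 kN·m
Load 2 — uniform load w=12 kN/m over full span:
  M_2 = -w(L-x)²/2 = -12·(8-2)²/2 = -216 kN·m
Superposition: M = Σ M_i = -210 kN·m ≈ -210.000000 kN·m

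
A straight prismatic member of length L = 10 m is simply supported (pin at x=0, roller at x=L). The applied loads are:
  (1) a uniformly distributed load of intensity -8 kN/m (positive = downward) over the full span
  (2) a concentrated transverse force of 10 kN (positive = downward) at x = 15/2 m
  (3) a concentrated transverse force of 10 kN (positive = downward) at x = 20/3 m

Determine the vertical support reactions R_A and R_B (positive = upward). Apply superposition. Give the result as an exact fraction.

R_A = -205/6 kN, R_B = -155/6 kN

Load 1 — uniform load w=-8 kN/m over full span:
  R_A = wL/2 = (-8)·10/2 = -40 kN
  R_B = wL/2 = (-8)·10/2 = -40 kN
Load 2 — point force P=10 kN at a=15/2 m (b=L-a=5/2):
  R_A = Pb/L = 10·(5/2)/10 = 5/2 kN
  R_B = Pa/L = 10·(15/2)/10 = 15/2 kN
Load 3 — point force P=10 kN at a=20/3 m (b=L-a=10/3):
  R_A = Pb/L = 10·(10/3)/10 = 10/3 kN
  R_B = Pa/L = 10·(20/3)/10 = 20/3 kN
Superposition: R_A = -205/6 kN, R_B = -155/6 kN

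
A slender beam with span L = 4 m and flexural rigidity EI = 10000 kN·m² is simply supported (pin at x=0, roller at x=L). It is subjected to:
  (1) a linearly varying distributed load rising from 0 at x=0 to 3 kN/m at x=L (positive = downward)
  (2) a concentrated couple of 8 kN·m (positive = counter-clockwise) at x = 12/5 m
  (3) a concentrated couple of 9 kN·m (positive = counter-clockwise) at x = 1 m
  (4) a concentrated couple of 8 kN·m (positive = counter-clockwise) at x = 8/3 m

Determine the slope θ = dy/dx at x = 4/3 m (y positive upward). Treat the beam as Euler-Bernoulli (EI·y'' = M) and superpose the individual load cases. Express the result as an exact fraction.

θ(4/3) = -27583/162000000 rad

Load 1 — triangular load w₀=3 kN/m (0→w₀ over full span):
  θ_1 = -w₀(7L⁴-30L²x²+15x⁴)/(360LEI) = -3·(7·4⁴-30·4²·(4/3)²+15·(4/3)⁴)/(360·4·10000) = -52/253125 rad
Load 2 — applied couple M₀=8 kN·m at a=12/5 m (b=L-a=8/5):
  θ_2 = (M₀x²/(2L)+C₁)/EI  [x≤a] with C₁=M₀(3b²-L²)/(6L)=-208/75 = (8·(4/3)²/(2·4)+(-208/75))/10000 = -14/140625 rad
Load 3 — applied couple M₀=9 kN·m at a=1 m (b=L-a=3):
  θ_3 = (M₀x²/(2L)-M₀(x-a)+C₁)/EI  [x>a] with C₁=M₀(3b²-L²)/(6L)=33/8 = (9·(4/3)²/(2·4)-9·((4/3)-1)+(33/8))/10000 = 1/3200 rad
Load 4 — applied couple M₀=8 kN·m at a=8/3 m (b=L-a=4/3):
  θ_4 = (M₀x²/(2L)+C₁)/EI  [x≤a] with C₁=M₀(3b²-L²)/(6L)=-32/9 = (8·(4/3)²/(2·4)+(-32/9))/10000 = -1/5625 rad
Superposition: θ = Σ θ_i = -27583/162000000 rad ≈ -0.000170 rad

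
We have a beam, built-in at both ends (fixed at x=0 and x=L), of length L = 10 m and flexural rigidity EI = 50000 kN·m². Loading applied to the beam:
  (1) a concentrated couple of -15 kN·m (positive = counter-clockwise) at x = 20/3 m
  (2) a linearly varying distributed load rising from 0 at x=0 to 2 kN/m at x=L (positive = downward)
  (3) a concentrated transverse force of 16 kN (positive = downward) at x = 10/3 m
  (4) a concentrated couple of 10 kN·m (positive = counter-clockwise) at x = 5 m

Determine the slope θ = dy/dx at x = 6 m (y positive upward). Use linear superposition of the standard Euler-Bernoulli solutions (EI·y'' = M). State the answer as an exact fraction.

θ(6) = 151/562500 rad

Load 1 — applied couple M₀=-15 kN·m at a=20/3 m (b=L-a=10/3):
  θ_1 = (R_Ax²/2 - M_Ax)/EI  [x≤a] with R_A=-2, M_A=-5 = ((-2)·6²/2 - (-5)·6)/50000 = -3/25000 rad
Load 2 — triangular load w₀=2 kN/m (0→w₀ over full span):
  θ_2 = -w₀(2x(L-x)(L-2x)(x+2L)+x²(L-x)²)/(120LEI) = -2·(2·6·(10-6)·(10-2·6)·(6+2·10)+6²·(10-6)²)/(120·10·50000) = 1/15625 rad
Load 3 — point force P=16 kN at a=10/3 m (b=L-a=20/3):
  θ_3 = Pa²(L-x)(2bL-(3b+a)(L-x))/(2L³EI)  [x>a] = 16·(10/3)²·(10-6)·(2·(20/3)·10-(3·(20/3)+(10/3))·(10-6))/(2·10³·50000) = 8/28125 rad
Load 4 — applied couple M₀=10 kN·m at a=5 m (b=L-a=5):
  θ_4 = (R_Ax²/2 - M_Ax - M₀(x-a))/EI  [x>a] with R_A=3/2, M_A=5/2 = ((3/2)·6²/2 - (5/2)·6 - 10·(6-5))/50000 = 1/25000 rad
Superposition: θ = Σ θ_i = 151/562500 rad ≈ 0.000268 rad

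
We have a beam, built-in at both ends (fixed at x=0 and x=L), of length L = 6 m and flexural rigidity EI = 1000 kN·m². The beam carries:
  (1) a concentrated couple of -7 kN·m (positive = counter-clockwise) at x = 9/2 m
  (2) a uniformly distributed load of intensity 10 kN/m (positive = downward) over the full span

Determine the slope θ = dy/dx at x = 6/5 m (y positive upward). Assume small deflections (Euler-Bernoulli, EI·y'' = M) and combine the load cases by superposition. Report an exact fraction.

θ(6/5) = -39/2500 rad

Load 1 — applied couple M₀=-7 kN·m at a=9/2 m (b=L-a=3/2):
  θ_1 = (R_Ax²/2 - M_Ax)/EI  [x≤a] with R_A=-21/16, M_A=-35/16 = ((-21/16)·(6/5)²/2 - (-35/16)·(6/5))/1000 = 21/12500 rad
Load 2 — uniform load w=10 kN/m over full span:
  θ_2 = -wx(L-x)(L-2x)/(12EI) = -10·(6/5)·(6-(6/5))·(6-2·(6/5))/(12·1000) = -54/3125 rad
Superposition: θ = Σ θ_i = -39/2500 rad ≈ -0.015600 rad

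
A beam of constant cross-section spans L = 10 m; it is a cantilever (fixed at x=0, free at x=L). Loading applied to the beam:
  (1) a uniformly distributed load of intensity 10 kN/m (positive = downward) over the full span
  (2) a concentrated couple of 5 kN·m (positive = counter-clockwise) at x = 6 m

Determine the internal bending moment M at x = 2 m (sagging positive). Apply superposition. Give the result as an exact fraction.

Load 1 — uniform load w=10 kN/m over full span:
  M_1 = -w(L-x)²/2 = -10·(10-2)²/2 = -320 kN·m
Load 2 — applied couple M₀=5 kN·m at a=6 m (b=L-a=4):
  M_2 = M₀  [x≤a] = 5 = 5 kN·m
Superposition: M = Σ M_i = -315 kN·m ≈ -315.000000 kN·m

M(2) = -315 kN·m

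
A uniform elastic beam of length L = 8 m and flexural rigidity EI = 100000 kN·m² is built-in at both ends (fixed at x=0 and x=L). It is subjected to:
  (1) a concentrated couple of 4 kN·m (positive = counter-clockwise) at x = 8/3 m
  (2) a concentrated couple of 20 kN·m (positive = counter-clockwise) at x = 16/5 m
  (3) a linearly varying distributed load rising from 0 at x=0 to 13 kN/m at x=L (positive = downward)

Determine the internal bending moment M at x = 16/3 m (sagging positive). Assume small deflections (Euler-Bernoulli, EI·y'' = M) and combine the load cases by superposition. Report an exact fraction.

M(16/3) = 4348/405 kN·m

Load 1 — applied couple M₀=4 kN·m at a=8/3 m (b=L-a=16/3):
  M_1 = R_Ax - M_A - M₀  [x>a] with R_A=2/3, M_A=0 = (2/3)·(16/3) - 0 - 4 = -4/9 kN·m
Load 2 — applied couple M₀=20 kN·m at a=16/5 m (b=L-a=24/5):
  M_2 = R_Ax - M_A - M₀  [x>a] with R_A=18/5, M_A=12/5 = (18/5)·(16/3) - (12/5) - 20 = -16/5 kN·m
Load 3 — triangular load w₀=13 kN/m (0→w₀ over full span):
  M_3 = 3w₀Lx/20 - w₀L²/30 - w₀x³/(6L) = 3·13·8·(16/3)/20 - 13·8²/30 - 13·(16/3)³/(6·8) = 5824/405 kN·m
Superposition: M = Σ M_i = 4348/405 kN·m ≈ 10.735802 kN·m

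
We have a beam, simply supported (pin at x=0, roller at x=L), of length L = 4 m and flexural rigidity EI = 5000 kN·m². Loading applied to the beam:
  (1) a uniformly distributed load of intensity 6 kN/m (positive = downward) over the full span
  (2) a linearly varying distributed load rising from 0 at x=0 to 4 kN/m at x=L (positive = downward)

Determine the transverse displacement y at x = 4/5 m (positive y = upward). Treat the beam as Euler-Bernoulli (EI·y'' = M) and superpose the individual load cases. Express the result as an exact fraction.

y(4/5) = -91616/29296875 m

Load 1 — uniform load w=6 kN/m over full span:
  y_1 = -wx(L³-2Lx²+x³)/(24EI) = -6·(4/5)·(4³-2·4·(4/5)²+(4/5)³)/(24·5000) = -928/390625 m
Load 2 — triangular load w₀=4 kN/m (0→w₀ over full span):
  y_2 = -w₀x(7L⁴-10L²x²+3x⁴)/(360LEI) = -4·(4/5)·(7·4⁴-10·4²·(4/5)²+3·(4/5)⁴)/(360·4·5000) = -22016/29296875 m
Superposition: y = Σ y_i = -91616/29296875 m ≈ -0.003127 m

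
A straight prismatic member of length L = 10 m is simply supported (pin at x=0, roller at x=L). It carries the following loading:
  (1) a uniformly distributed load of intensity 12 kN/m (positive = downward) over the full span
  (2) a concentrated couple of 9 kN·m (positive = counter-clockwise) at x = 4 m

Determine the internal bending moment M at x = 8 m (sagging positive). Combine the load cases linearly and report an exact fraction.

M(8) = 471/5 kN·m

Load 1 — uniform load w=12 kN/m over full span:
  M_1 = wx(L-x)/2 = 12·8·(10-8)/2 = 96 kN·m
Load 2 — applied couple M₀=9 kN·m at a=4 m (b=L-a=6):
  M_2 = M₀x/L - M₀  [x>a] = 9·8/10 - 9 = -9/5 kN·m
Superposition: M = Σ M_i = 471/5 kN·m ≈ 94.200000 kN·m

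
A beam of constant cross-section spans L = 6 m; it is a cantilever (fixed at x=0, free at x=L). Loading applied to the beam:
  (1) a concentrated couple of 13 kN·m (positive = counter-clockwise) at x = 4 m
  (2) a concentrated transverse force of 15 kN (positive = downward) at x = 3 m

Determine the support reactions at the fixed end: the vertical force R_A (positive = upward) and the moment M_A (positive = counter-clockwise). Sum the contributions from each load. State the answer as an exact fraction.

Load 1 — applied couple M₀=13 kN·m at a=4 m (b=L-a=2):
  R_A = 0 kN
  M_A = -M₀ = -13 kN·m
Load 2 — point force P=15 kN at a=3 m (b=L-a=3):
  R_A = P = 15 kN
  M_A = Pa = 15·3 = 45 kN·m
Superposition: R_A = 15 kN, M_A = 32 kN·m

R_A = 15 kN, M_A = 32 kN·m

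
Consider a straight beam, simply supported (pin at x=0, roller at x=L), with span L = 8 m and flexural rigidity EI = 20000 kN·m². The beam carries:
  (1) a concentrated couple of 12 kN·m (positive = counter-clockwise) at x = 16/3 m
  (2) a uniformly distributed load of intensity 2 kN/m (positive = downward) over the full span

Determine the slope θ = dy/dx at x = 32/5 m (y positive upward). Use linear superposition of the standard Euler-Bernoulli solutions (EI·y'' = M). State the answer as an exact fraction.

Load 1 — applied couple M₀=12 kN·m at a=16/3 m (b=L-a=8/3):
  θ_1 = (M₀x²/(2L)-M₀(x-a)+C₁)/EI  [x>a] with C₁=M₀(3b²-L²)/(6L)=-32/3 = (12·(32/5)²/(2·8)-12·((32/5)-(16/3))+(-32/3))/20000 = 17/46875 rad
Load 2 — uniform load w=2 kN/m over full span:
  θ_2 = -w(L³-6Lx²+4x³)/(24EI) = -2·(8³-6·8·(32/5)²+4·(32/5)³)/(24·20000) = 132/78125 rad
Superposition: θ = Σ θ_i = 481/234375 rad ≈ 0.002052 rad

θ(32/5) = 481/234375 rad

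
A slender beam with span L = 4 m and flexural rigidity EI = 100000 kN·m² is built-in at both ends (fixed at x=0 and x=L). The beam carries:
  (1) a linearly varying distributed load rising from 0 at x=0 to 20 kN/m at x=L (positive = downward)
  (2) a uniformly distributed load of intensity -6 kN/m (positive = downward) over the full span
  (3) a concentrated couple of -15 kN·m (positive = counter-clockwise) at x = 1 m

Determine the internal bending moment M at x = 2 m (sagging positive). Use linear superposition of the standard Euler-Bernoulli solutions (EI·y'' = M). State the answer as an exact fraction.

Load 1 — triangular load w₀=20 kN/m (0→w₀ over full span):
  M_1 = 3w₀Lx/20 - w₀L²/30 - w₀x³/(6L) = 3·20·4·2/20 - 20·4²/30 - 20·2³/(6·4) = 20/3 kN·m
Load 2 — uniform load w=-6 kN/m over full span:
  M_2 = wLx/2 - wL²/12 - wx²/2 = (-6)·4·2/2 - (-6)·4²/12 - (-6)·2²/2 = -4 kN·m
Load 3 — applied couple M₀=-15 kN·m at a=1 m (b=L-a=3):
  M_3 = R_Ax - M_A - M₀  [x>a] with R_A=-135/32, M_A=45/16 = (-135/32)·2 - (45/16) - (-15) = 15/4 kN·m
Superposition: M = Σ M_i = 77/12 kN·m ≈ 6.416667 kN·m

M(2) = 77/12 kN·m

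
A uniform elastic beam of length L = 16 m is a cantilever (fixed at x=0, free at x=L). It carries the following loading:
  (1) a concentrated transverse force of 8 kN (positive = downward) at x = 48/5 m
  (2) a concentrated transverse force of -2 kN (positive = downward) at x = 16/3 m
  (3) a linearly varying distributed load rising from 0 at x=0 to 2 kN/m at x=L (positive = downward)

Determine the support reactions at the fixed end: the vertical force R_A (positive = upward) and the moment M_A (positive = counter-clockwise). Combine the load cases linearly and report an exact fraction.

Load 1 — point force P=8 kN at a=48/5 m (b=L-a=32/5):
  R_A = P = 8 kN
  M_A = Pa = 8·(48/5) = 384/5 kN·m
Load 2 — point force P=-2 kN at a=16/3 m (b=L-a=32/3):
  R_A = P = (-2) = -2 kN
  M_A = Pa = (-2)·(16/3) = -32/3 kN·m
Load 3 — triangular load w₀=2 kN/m (0→w₀ over full span):
  R_A = w₀L/2 = 2·16/2 = 16 kN
  M_A = w₀L²/3 = 2·16²/3 = 512/3 kN·m
Superposition: R_A = 22 kN, M_A = 1184/5 kN·m

R_A = 22 kN, M_A = 1184/5 kN·m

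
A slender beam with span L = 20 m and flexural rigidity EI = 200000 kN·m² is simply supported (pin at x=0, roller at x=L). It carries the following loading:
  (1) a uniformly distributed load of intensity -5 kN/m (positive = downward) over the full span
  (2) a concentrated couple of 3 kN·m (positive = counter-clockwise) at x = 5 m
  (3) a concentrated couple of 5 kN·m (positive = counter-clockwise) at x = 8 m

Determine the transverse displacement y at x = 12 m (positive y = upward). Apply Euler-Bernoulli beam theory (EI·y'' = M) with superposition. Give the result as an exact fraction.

y(12) = 50101/1000000 m

Load 1 — uniform load w=-5 kN/m over full span:
  y_1 = -wx(L³-2Lx²+x³)/(24EI) = -(-5)·12·(20³-2·20·12²+12³)/(24·200000) = 31/625 m
Load 2 — applied couple M₀=3 kN·m at a=5 m (b=L-a=15):
  y_2 = (M₀x³/(6L)-M₀(x-a)²/2+C₁x)/EI  [x>a] with C₁=M₀(3b²-L²)/(6L)=55/8 = (3·12³/(6·20)-3·(12-5)²/2+(55/8)·12)/200000 = 261/1000000 m
Load 3 — applied couple M₀=5 kN·m at a=8 m (b=L-a=12):
  y_3 = (M₀x³/(6L)-M₀(x-a)²/2+C₁x)/EI  [x>a] with C₁=M₀(3b²-L²)/(6L)=4/3 = (5·12³/(6·20)-5·(12-8)²/2+(4/3)·12)/200000 = 3/12500 m
Superposition: y = Σ y_i = 50101/1000000 m ≈ 0.050101 m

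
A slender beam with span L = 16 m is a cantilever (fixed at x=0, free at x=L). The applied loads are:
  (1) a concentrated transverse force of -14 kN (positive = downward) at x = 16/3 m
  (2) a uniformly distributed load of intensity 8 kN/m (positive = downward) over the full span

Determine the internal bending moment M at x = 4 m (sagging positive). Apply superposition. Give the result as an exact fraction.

M(4) = -1672/3 kN·m

Load 1 — point force P=-14 kN at a=16/3 m (b=L-a=32/3):
  M_1 = -P(a-x)  [x≤a] = -(-14)·((16/3)-4) = 56/3 kN·m
Load 2 — uniform load w=8 kN/m over full span:
  M_2 = -w(L-x)²/2 = -8·(16-4)²/2 = -576 kN·m
Superposition: M = Σ M_i = -1672/3 kN·m ≈ -557.333333 kN·m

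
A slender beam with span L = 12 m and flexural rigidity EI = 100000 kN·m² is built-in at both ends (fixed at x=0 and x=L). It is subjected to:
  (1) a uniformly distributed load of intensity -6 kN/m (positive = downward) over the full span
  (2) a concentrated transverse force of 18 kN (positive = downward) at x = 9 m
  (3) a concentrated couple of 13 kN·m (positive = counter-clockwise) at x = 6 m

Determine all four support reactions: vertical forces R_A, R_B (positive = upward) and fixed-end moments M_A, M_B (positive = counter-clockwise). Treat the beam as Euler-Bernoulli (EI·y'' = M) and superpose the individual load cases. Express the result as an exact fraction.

Load 1 — uniform load w=-6 kN/m over full span:
  R_A = wL/2 = (-6)·12/2 = -36 kN
  M_A = wL²/12 = (-6)·12²/12 = -72 kN·m
  R_B = wL/2 = (-6)·12/2 = -36 kN
  M_B = -wL²/12 = -(-6)·12²/12 = 72 kN·m
Load 2 — point force P=18 kN at a=9 m (b=L-a=3):
  R_A = Pb²(3a+b)/L³ = 18·3²·(3·9+3)/12³ = 45/16 kN
  M_A = Pab²/L² = 18·9·3²/12² = 81/8 kN·m
  R_B = Pa²(a+3b)/L³ = 18·9²·(9+3·3)/12³ = 243/16 kN
  M_B = -Pa²b/L² = -18·9²·3/12² = -243/8 kN·m
Load 3 — applied couple M₀=13 kN·m at a=6 m (b=L-a=6):
  R_A = 6M₀ab/L³ = 6·13·6·6/12³ = 13/8 kN
  M_A = M₀b(2a-b)/L² = 13·6·(2·6-6)/12² = 13/4 kN·m
  R_B = -6M₀ab/L³ = -6·13·6·6/12³ = -13/8 kN
  M_B = M₀a(2b-a)/L² = 13·6·(2·6-6)/12² = 13/4 kN·m
Superposition: R_A = -505/16 kN, M_A = -469/8 kN·m, R_B = -359/16 kN, M_B = 359/8 kN·m

R_A = -505/16 kN, M_A = -469/8 kN·m, R_B = -359/16 kN, M_B = 359/8 kN·m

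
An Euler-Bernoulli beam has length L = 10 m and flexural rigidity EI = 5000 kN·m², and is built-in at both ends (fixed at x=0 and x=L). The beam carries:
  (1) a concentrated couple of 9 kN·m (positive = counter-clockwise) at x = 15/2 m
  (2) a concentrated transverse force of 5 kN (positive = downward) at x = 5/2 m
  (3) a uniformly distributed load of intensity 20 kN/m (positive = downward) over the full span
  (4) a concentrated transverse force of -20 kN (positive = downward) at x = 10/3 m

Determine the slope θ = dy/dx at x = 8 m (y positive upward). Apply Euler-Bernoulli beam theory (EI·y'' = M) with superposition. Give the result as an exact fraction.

Load 1 — applied couple M₀=9 kN·m at a=15/2 m (b=L-a=5/2):
  θ_1 = (R_Ax²/2 - M_Ax - M₀(x-a))/EI  [x>a] with R_A=81/80, M_A=45/16 = ((81/80)·8²/2 - (45/16)·8 - 9·(8-(15/2)))/5000 = 27/25000 rad
Load 2 — point force P=5 kN at a=5/2 m (b=L-a=15/2):
  θ_2 = Pa²(L-x)(2bL-(3b+a)(L-x))/(2L³EI)  [x>a] = 5·(5/2)²·(10-8)·(2·(15/2)·10-(3·(15/2)+(5/2))·(10-8))/(2·10³·5000) = 1/1600 rad
Load 3 — uniform load w=20 kN/m over full span:
  θ_3 = -wx(L-x)(L-2x)/(12EI) = -20·8·(10-8)·(10-2·8)/(12·5000) = 4/125 rad
Load 4 — point force P=-20 kN at a=10/3 m (b=L-a=20/3):
  θ_4 = Pa²(L-x)(2bL-(3b+a)(L-x))/(2L³EI)  [x>a] = (-20)·(10/3)²·(10-8)·(2·(20/3)·10-(3·(20/3)+(10/3))·(10-8))/(2·10³·5000) = -13/3375 rad
Superposition: θ = Σ θ_i = 161207/5400000 rad ≈ 0.029853 rad

θ(8) = 161207/5400000 rad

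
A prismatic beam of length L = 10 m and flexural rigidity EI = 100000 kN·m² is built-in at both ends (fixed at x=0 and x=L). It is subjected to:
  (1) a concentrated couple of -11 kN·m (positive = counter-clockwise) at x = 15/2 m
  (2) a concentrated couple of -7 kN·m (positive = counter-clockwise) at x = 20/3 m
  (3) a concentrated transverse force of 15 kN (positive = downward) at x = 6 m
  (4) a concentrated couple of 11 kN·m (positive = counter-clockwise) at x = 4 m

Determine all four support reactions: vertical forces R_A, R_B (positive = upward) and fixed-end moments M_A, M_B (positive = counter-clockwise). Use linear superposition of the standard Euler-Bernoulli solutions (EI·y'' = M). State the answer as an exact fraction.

Load 1 — applied couple M₀=-11 kN·m at a=15/2 m (b=L-a=5/2):
  R_A = 6M₀ab/L³ = 6·(-11)·(15/2)·(5/2)/10³ = -99/80 kN
  M_A = M₀b(2a-b)/L² = (-11)·(5/2)·(2·(15/2)-(5/2))/10² = -55/16 kN·m
  R_B = -6M₀ab/L³ = -6·(-11)·(15/2)·(5/2)/10³ = 99/80 kN
  M_B = M₀a(2b-a)/L² = (-11)·(15/2)·(2·(5/2)-(15/2))/10² = 33/16 kN·m
Load 2 — applied couple M₀=-7 kN·m at a=20/3 m (b=L-a=10/3):
  R_A = 6M₀ab/L³ = 6·(-7)·(20/3)·(10/3)/10³ = -14/15 kN
  M_A = M₀b(2a-b)/L² = (-7)·(10/3)·(2·(20/3)-(10/3))/10² = -7/3 kN·m
  R_B = -6M₀ab/L³ = -6·(-7)·(20/3)·(10/3)/10³ = 14/15 kN
  M_B = M₀a(2b-a)/L² = (-7)·(20/3)·(2·(10/3)-(20/3))/10² = 0 kN·m
Load 3 — point force P=15 kN at a=6 m (b=L-a=4):
  R_A = Pb²(3a+b)/L³ = 15·4²·(3·6+4)/10³ = 132/25 kN
  M_A = Pab²/L² = 15·6·4²/10² = 72/5 kN·m
  R_B = Pa²(a+3b)/L³ = 15·6²·(6+3·4)/10³ = 243/25 kN
  M_B = -Pa²b/L² = -15·6²·4/10² = -108/5 kN·m
Load 4 — applied couple M₀=11 kN·m at a=4 m (b=L-a=6):
  R_A = 6M₀ab/L³ = 6·11·4·6/10³ = 198/125 kN
  M_A = M₀b(2a-b)/L² = 11·6·(2·4-6)/10² = 33/25 kN·m
  R_B = -6M₀ab/L³ = -6·11·4·6/10³ = -198/125 kN
  M_B = M₀a(2b-a)/L² = 11·4·(2·6-4)/10² = 88/25 kN·m
Superposition: R_A = 28159/6000 kN, M_A = 11939/1200 kN·m, R_B = 61841/6000 kN, M_B = -6407/400 kN·m

R_A = 28159/6000 kN, M_A = 11939/1200 kN·m, R_B = 61841/6000 kN, M_B = -6407/400 kN·m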